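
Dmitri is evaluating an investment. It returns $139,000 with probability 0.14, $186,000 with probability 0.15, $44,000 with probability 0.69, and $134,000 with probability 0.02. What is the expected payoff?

EV = 0.14 × 139000 + 0.15 × 186000 + 0.69 × 44000 + 0.02 × 134000 = 19460 + 27900 + 30360 + 2680 = 80400

$80,400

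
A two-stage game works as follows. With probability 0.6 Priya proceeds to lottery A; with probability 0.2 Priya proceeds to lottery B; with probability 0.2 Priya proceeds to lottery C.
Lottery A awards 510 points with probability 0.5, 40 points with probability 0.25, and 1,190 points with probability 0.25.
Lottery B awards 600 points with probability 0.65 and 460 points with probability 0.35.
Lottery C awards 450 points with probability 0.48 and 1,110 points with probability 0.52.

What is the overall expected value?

EV(A) = 0.5 × 510 + 0.25 × 40 + 0.25 × 1190 = 255 + 10 + 297.5 = 562.5
EV(B) = 0.65 × 600 + 0.35 × 460 = 390 + 161 = 551
EV(C) = 0.48 × 450 + 0.52 × 1110 = 216 + 577.2 = 793.2
Overall = 0.6 × 562.5 + 0.2 × 551 + 0.2 × 793.2 = 337.5 + 110.2 + 158.64 = 606.34

606.34 points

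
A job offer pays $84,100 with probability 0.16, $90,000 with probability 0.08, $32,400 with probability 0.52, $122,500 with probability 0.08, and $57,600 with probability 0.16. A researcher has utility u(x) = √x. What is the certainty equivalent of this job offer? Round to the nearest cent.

$53,084.16

E[u] = 0.16·√84100 + 0.08·√90000 + 0.52·√32400 + 0.08·√122500 + 0.16·√57600 = 0.16·290 + 0.08·300 + 0.52·180 + 0.08·350 + 0.16·240 = 230.4
CE = (230.4)² = 53084.16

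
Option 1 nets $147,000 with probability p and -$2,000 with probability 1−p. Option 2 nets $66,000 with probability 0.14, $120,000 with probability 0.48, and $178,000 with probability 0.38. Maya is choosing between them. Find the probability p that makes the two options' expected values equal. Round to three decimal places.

EV(Option 2) = 0.14 × 66000 + 0.48 × 120000 + 0.38 × 178000 = 9240 + 57600 + 67640 = 134480
p·147000 + (1−p)·(-2000) = 134480
149000p − 2000 = 134480
p = (134480 + 2000) / 149000

p = 0.916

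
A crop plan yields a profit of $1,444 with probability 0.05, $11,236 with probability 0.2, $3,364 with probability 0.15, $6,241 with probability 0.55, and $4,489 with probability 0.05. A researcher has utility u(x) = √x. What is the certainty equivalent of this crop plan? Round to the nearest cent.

E[u] = 0.05·√1444 + 0.2·√11236 + 0.15·√3364 + 0.55·√6241 + 0.05·√4489 = 0.05·38 + 0.2·106 + 0.15·58 + 0.55·79 + 0.05·67 = 78.6
CE = (78.6)² = 6177.96

$6,177.96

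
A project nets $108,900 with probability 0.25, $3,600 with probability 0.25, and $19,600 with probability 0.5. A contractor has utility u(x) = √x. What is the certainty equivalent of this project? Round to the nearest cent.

$28,056.25

E[u] = 0.25·√108900 + 0.25·√3600 + 0.5·√19600 = 0.25·330 + 0.25·60 + 0.5·140 = 167.5
CE = (167.5)² = 28056.25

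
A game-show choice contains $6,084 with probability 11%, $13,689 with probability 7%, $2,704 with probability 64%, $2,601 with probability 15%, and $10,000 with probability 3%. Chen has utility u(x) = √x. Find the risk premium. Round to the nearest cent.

$363.69

E[u] = 0.11·√6084 + 0.07·√13689 + 0.64·√2704 + 0.15·√2601 + 0.03·√10000 = 0.11·78 + 0.07·117 + 0.64·52 + 0.15·51 + 0.03·100 = 60.7
CE = (60.7)² = 3684.49
Risk premium = EV − CE = 4048.18 − 3684.49 = 363.69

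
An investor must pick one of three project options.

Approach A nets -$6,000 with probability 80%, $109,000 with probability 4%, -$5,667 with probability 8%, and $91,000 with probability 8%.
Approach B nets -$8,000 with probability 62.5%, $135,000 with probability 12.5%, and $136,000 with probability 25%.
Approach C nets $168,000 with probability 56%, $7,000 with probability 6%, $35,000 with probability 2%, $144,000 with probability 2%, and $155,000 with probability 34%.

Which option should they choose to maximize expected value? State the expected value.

Approach C ($150,780)

Approach A = 0.8 × (-6000) + 0.04 × 109000 + 0.08 × (-5667) + 0.08 × 91000 = -4800 + 4360 − 453.36 + 7280 = 6386.64
Approach B = 0.625 × (-8000) + 0.125 × 135000 + 0.25 × 136000 = -5000 + 16875 + 34000 = 45875
Approach C = 0.56 × 168000 + 0.06 × 7000 + 0.02 × 35000 + 0.02 × 144000 + 0.34 × 155000 = 94080 + 420 + 700 + 2880 + 52700 = 150780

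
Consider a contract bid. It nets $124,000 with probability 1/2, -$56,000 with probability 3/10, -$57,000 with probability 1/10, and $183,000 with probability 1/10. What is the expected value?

EV = 1/2 × 124000 + 3/10 × (-56000) + 1/10 × (-57000) + 1/10 × 183000 = 62000 − 16800 − 5700 + 18300 = 57800

$57,800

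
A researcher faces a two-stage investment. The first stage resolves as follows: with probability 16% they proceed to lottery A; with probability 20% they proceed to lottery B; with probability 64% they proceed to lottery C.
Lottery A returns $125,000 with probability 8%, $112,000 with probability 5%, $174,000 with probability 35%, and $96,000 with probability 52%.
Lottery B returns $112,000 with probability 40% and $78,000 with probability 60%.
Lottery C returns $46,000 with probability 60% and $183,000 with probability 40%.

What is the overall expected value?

$103,059.20

EV(A) = 0.08 × 125000 + 0.05 × 112000 + 0.35 × 174000 + 0.52 × 96000 = 10000 + 5600 + 60900 + 49920 = 126420
EV(B) = 0.4 × 112000 + 0.6 × 78000 = 44800 + 46800 = 91600
EV(C) = 0.6 × 46000 + 0.4 × 183000 = 27600 + 73200 = 100800
Overall = 0.16 × 126420 + 0.2 × 91600 + 0.64 × 100800 = 20227.2 + 18320 + 64512 = 103059.2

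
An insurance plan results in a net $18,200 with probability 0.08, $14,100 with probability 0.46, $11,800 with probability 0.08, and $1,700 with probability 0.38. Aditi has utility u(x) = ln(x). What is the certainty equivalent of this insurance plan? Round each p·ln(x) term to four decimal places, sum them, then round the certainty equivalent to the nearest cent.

E[u] = 0.08·ln(18200) + 0.46·ln(14100) + 0.08·ln(11800) + 0.38·ln(1700) = 0.7847 + 4.3948 + 0.7501 + 2.8266 = 8.7562
CE = e^8.7562 ≈ 6349.94

$6,349.94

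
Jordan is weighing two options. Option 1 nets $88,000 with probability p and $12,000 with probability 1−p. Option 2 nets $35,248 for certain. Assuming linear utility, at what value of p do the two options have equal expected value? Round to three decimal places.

p·88000 + (1−p)·12000 = 35248
76000p + 12000 = 35248
p = (35248 − 12000) / 76000

p = 0.306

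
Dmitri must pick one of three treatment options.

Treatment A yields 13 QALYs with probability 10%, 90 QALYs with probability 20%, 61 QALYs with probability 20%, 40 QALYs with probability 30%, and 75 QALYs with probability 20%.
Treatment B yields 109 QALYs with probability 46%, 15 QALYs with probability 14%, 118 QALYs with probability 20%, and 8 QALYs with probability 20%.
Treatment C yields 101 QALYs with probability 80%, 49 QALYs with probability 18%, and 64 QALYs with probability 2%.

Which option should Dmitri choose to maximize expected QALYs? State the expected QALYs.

Treatment A = 0.1 × 13 + 0.2 × 90 + 0.2 × 61 + 0.3 × 40 + 0.2 × 75 = 1.3 + 18 + 12.2 + 12 + 15 = 58.5
Treatment B = 0.46 × 109 + 0.14 × 15 + 0.2 × 118 + 0.2 × 8 = 50.14 + 2.1 + 23.6 + 1.6 = 77.44
Treatment C = 0.8 × 101 + 0.18 × 49 + 0.02 × 64 = 80.8 + 8.82 + 1.28 = 90.9

Treatment C (90.9 QALYs)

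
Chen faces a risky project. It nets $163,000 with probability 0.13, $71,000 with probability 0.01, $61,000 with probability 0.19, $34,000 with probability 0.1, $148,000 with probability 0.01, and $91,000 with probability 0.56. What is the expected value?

EV = 0.13 × 163000 + 0.01 × 71000 + 0.19 × 61000 + 0.1 × 34000 + 0.01 × 148000 + 0.56 × 91000 = 21190 + 710 + 11590 + 3400 + 1480 + 50960 = 89330

$89,330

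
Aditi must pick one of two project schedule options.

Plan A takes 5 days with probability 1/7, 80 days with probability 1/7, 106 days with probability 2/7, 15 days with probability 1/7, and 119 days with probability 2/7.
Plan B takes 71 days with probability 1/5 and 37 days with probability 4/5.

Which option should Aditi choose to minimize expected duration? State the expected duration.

Plan A = 1/7 × 5 + 1/7 × 80 + 2/7 × 106 + 1/7 × 15 + 2/7 × 119 = 0.7143 + 11.4286 + 30.2857 + 2.1429 + 34 = 78.5714
Plan B = 1/5 × 71 + 4/5 × 37 = 14.2 + 29.6 = 43.8

Plan B (43.8 days)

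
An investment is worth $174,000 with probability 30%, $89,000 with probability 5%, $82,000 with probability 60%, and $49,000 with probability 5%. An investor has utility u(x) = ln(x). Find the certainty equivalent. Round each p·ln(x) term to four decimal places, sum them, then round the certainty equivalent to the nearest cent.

$100,559.01

E[u] = 0.3·ln(174000) + 0.05·ln(89000) + 0.6·ln(82000) + 0.05·ln(49000) = 3.6200 + 0.5698 + 6.7887 + 0.5400 = 11.5185
CE = e^11.5185 ≈ 100559.01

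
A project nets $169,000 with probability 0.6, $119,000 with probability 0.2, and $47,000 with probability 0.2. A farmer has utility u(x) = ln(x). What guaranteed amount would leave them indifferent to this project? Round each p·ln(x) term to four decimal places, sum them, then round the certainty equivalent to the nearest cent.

E[u] = 0.6·ln(169000) + 0.2·ln(119000) + 0.2·ln(47000) = 7.2226 + 2.3374 + 2.1516 = 11.7116
CE = e^11.7116 ≈ 121978.49

$121,978.49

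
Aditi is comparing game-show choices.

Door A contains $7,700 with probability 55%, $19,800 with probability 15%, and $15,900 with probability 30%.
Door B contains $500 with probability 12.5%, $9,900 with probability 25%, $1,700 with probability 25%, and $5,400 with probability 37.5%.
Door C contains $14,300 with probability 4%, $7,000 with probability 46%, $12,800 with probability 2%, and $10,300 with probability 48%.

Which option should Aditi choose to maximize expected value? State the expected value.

Door A = 0.55 × 7700 + 0.15 × 19800 + 0.3 × 15900 = 4235 + 2970 + 4770 = 11975
Door B = 0.125 × 500 + 0.25 × 9900 + 0.25 × 1700 + 0.375 × 5400 = 62.5 + 2475 + 425 + 2025 = 4987.5
Door C = 0.04 × 14300 + 0.46 × 7000 + 0.02 × 12800 + 0.48 × 10300 = 572 + 3220 + 256 + 4944 = 8992

Door A ($11,975)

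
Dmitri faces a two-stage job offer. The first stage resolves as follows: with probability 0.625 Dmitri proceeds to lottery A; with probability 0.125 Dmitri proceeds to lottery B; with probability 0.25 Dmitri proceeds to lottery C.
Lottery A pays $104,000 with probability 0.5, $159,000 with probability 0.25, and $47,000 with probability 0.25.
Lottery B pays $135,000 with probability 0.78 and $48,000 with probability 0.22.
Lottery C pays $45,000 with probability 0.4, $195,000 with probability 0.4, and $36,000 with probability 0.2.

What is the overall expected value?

EV(A) = 0.5 × 104000 + 0.25 × 159000 + 0.25 × 47000 = 52000 + 39750 + 11750 = 103500
EV(B) = 0.78 × 135000 + 0.22 × 48000 = 105300 + 10560 = 115860
EV(C) = 0.4 × 45000 + 0.4 × 195000 + 0.2 × 36000 = 18000 + 78000 + 7200 = 103200
Overall = 0.625 × 103500 + 0.125 × 115860 + 0.25 × 103200 = 64687.5 + 14482.5 + 25800 = 104970

$104,970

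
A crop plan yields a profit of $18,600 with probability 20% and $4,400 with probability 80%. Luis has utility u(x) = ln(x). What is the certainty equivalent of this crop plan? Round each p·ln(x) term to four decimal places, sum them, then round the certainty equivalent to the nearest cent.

E[u] = 0.2·ln(18600) + 0.8·ln(4400) = 1.9662 + 6.7115 = 8.6777
CE = e^8.6777 ≈ 5870.53

$5,870.53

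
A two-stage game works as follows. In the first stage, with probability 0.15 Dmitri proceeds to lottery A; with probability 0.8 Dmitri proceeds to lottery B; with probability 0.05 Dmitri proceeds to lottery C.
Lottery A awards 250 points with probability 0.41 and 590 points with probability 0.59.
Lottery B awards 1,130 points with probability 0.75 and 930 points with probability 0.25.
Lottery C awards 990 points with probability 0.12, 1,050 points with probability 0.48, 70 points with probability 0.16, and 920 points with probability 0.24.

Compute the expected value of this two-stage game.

EV(A) = 0.41 × 250 + 0.59 × 590 = 102.5 + 348.1 = 450.6
EV(B) = 0.75 × 1130 + 0.25 × 930 = 847.5 + 232.5 = 1080
EV(C) = 0.12 × 990 + 0.48 × 1050 + 0.16 × 70 + 0.24 × 920 = 118.8 + 504 + 11.2 + 220.8 = 854.8
Overall = 0.15 × 450.6 + 0.8 × 1080 + 0.05 × 854.8 = 67.59 + 864 + 42.74 = 974.33

974.33 points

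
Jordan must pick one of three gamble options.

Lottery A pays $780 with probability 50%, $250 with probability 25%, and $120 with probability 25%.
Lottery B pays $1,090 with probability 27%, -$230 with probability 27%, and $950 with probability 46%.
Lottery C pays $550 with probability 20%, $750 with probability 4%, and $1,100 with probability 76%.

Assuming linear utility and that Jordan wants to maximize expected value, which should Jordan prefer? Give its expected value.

Lottery C ($976)

Lottery A = 0.5 × 780 + 0.25 × 250 + 0.25 × 120 = 390 + 62.5 + 30 = 482.5
Lottery B = 0.27 × 1090 + 0.27 × (-230) + 0.46 × 950 = 294.3 − 62.1 + 437 = 669.2
Lottery C = 0.2 × 550 + 0.04 × 750 + 0.76 × 1100 = 110 + 30 + 836 = 976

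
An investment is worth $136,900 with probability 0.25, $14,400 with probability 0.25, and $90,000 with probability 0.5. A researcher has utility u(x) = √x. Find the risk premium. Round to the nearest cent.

$8,568.75

E[u] = 0.25·√136900 + 0.25·√14400 + 0.5·√90000 = 0.25·370 + 0.25·120 + 0.5·300 = 272.5
CE = (272.5)² = 74256.25
Risk premium = EV − CE = 82825 − 74256.25 = 8568.75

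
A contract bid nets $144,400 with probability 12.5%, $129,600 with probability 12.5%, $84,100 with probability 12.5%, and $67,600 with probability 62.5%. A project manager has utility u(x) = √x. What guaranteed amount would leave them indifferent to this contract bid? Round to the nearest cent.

$84,826.56

E[u] = 0.125·√144400 + 0.125·√129600 + 0.125·√84100 + 0.625·√67600 = 0.125·380 + 0.125·360 + 0.125·290 + 0.625·260 = 291.25
CE = (291.25)² = 84826.5625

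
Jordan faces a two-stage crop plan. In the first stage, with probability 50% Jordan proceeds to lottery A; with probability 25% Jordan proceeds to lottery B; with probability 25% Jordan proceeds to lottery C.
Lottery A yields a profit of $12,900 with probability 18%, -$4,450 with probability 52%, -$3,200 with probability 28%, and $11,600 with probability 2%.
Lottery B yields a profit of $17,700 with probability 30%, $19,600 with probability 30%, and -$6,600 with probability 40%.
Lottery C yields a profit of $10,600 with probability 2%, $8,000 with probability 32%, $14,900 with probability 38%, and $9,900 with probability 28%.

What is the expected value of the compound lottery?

$4,611

EV(A) = 0.18 × 12900 + 0.52 × (-4450) + 0.28 × (-3200) + 0.02 × 11600 = 2322 − 2314 − 896 + 232 = -656
EV(B) = 0.3 × 17700 + 0.3 × 19600 + 0.4 × (-6600) = 5310 + 5880 − 2640 = 8550
EV(C) = 0.02 × 10600 + 0.32 × 8000 + 0.38 × 14900 + 0.28 × 9900 = 212 + 2560 + 5662 + 2772 = 11206
Overall = 0.5 × (-656) + 0.25 × 8550 + 0.25 × 11206 = -328 + 2137.5 + 2801.5 = 4611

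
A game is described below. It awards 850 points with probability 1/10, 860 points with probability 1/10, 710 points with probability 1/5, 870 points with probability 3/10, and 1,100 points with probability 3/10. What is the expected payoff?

EV = 1/10 × 850 + 1/10 × 860 + 1/5 × 710 + 3/10 × 870 + 3/10 × 1100 = 85 + 86 + 142 + 261 + 330 = 904

904 points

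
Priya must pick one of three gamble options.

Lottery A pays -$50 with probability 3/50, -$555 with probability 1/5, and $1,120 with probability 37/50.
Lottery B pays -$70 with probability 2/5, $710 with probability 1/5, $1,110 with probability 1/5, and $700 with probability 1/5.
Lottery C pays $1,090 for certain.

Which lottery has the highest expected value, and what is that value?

Lottery A = 3/50 × (-50) + 1/5 × (-555) + 37/50 × 1120 = -3 − 111 + 828.8 = 714.8
Lottery B = 2/5 × (-70) + 1/5 × 710 + 1/5 × 1110 + 1/5 × 700 = -28 + 142 + 222 + 140 = 476
Lottery C: 1090 (certain)

Lottery C ($1,090)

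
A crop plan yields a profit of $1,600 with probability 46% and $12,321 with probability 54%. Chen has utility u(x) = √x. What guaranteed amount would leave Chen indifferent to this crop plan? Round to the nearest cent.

$6,137.16

E[u] = 0.46·√1600 + 0.54·√12321 = 0.46·40 + 0.54·111 = 78.34
CE = (78.34)² = 6137.1556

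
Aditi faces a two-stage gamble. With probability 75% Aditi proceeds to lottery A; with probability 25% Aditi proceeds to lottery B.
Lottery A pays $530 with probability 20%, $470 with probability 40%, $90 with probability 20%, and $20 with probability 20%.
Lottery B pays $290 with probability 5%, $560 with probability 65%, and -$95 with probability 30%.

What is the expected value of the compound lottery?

EV(A) = 0.2 × 530 + 0.4 × 470 + 0.2 × 90 + 0.2 × 20 = 106 + 188 + 18 + 4 = 316
EV(B) = 0.05 × 290 + 0.65 × 560 + 0.3 × (-95) = 14.5 + 364 − 28.5 = 350
Overall = 0.75 × 316 + 0.25 × 350 = 237 + 87.5 = 324.5

$324.50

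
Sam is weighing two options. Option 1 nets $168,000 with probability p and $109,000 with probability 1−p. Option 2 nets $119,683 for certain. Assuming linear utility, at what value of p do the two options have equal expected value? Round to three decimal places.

p = 0.181

p·168000 + (1−p)·109000 = 119683
59000p + 109000 = 119683
p = (119683 − 109000) / 59000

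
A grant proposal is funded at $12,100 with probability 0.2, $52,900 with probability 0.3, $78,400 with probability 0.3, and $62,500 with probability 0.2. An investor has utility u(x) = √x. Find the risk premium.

E[u] = 0.2·√12100 + 0.3·√52900 + 0.3·√78400 + 0.2·√62500 = 0.2·110 + 0.3·230 + 0.3·280 + 0.2·250 = 225
CE = (225)² = 50625
Risk premium = EV − CE = 54310 − 50625 = 3685

$3,685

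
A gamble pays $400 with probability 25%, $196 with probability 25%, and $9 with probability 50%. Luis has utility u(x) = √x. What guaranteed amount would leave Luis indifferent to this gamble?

$100

E[u] = 0.25·√400 + 0.25·√196 + 0.5·√9 = 0.25·20 + 0.25·14 + 0.5·3 = 10
CE = (10)² = 100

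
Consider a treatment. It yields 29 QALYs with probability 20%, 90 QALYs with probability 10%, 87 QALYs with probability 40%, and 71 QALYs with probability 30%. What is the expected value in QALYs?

EV = 0.2 × 29 + 0.1 × 90 + 0.4 × 87 + 0.3 × 71 = 5.8 + 9 + 34.8 + 21.3 = 70.9

70.9 QALYs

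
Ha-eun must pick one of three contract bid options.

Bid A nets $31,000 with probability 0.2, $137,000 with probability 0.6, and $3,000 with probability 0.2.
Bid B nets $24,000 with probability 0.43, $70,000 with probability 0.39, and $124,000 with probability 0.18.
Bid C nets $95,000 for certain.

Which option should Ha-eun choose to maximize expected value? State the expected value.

Bid A = 0.2 × 31000 + 0.6 × 137000 + 0.2 × 3000 = 6200 + 82200 + 600 = 89000
Bid B = 0.43 × 24000 + 0.39 × 70000 + 0.18 × 124000 = 10320 + 27300 + 22320 = 59940
Bid C: 95000 (certain)

Bid C ($95,000)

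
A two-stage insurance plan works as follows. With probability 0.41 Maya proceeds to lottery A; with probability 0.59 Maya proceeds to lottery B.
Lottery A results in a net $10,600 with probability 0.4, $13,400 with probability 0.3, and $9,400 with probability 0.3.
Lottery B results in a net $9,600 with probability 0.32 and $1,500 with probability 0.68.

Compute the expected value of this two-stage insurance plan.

$6,957.08

EV(A) = 0.4 × 10600 + 0.3 × 13400 + 0.3 × 9400 = 4240 + 4020 + 2820 = 11080
EV(B) = 0.32 × 9600 + 0.68 × 1500 = 3072 + 1020 = 4092
Overall = 0.41 × 11080 + 0.59 × 4092 = 4542.8 + 2414.28 = 6957.08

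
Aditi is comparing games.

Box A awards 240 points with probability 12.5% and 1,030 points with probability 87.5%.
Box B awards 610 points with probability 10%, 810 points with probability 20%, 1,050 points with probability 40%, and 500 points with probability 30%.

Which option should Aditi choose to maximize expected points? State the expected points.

Box A = 0.125 × 240 + 0.875 × 1030 = 30 + 901.25 = 931.25
Box B = 0.1 × 610 + 0.2 × 810 + 0.4 × 1050 + 0.3 × 500 = 61 + 162 + 420 + 150 = 793

Box A (931.25 points)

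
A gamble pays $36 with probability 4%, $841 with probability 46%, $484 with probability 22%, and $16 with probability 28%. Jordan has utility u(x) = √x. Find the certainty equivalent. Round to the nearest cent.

$381.81

E[u] = 0.04·√36 + 0.46·√841 + 0.22·√484 + 0.28·√16 = 0.04·6 + 0.46·29 + 0.22·22 + 0.28·4 = 19.54
CE = (19.54)² = 381.8116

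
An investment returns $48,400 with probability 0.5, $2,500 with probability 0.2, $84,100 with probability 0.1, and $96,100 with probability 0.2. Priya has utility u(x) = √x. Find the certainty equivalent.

E[u] = 0.5·√48400 + 0.2·√2500 + 0.1·√84100 + 0.2·√96100 = 0.5·220 + 0.2·50 + 0.1·290 + 0.2·310 = 211
CE = (211)² = 44521

$44,521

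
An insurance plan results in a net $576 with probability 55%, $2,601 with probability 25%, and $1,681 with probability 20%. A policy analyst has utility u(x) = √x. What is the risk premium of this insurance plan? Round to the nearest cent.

$137.03

E[u] = 0.55·√576 + 0.25·√2601 + 0.2·√1681 = 0.55·24 + 0.25·51 + 0.2·41 = 34.15
CE = (34.15)² = 1166.2225
Risk premium = EV − CE = 1303.25 − 1166.2225 = 137.0275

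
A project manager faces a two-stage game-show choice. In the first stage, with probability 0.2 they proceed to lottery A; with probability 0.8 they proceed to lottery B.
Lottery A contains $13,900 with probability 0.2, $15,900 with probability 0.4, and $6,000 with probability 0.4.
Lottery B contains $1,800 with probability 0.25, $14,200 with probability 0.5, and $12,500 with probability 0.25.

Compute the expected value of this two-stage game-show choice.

$10,848

EV(A) = 0.2 × 13900 + 0.4 × 15900 + 0.4 × 6000 = 2780 + 6360 + 2400 = 11540
EV(B) = 0.25 × 1800 + 0.5 × 14200 + 0.25 × 12500 = 450 + 7100 + 3125 = 10675
Overall = 0.2 × 11540 + 0.8 × 10675 = 2308 + 8540 = 10848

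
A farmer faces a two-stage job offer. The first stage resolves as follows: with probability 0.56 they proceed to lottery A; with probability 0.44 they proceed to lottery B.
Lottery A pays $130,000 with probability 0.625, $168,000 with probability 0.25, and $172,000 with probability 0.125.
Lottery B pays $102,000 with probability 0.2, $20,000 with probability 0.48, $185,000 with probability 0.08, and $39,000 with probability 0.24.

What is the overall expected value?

EV(A) = 0.625 × 130000 + 0.25 × 168000 + 0.125 × 172000 = 81250 + 42000 + 21500 = 144750
EV(B) = 0.2 × 102000 + 0.48 × 20000 + 0.08 × 185000 + 0.24 × 39000 = 20400 + 9600 + 14800 + 9360 = 54160
Overall = 0.56 × 144750 + 0.44 × 54160 = 81060 + 23830.4 = 104890.4

$104,890.40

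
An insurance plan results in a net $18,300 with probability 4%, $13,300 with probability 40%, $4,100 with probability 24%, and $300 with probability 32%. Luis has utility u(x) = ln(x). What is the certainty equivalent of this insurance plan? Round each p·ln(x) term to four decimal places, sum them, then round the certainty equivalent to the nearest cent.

$3,018.45

E[u] = 0.04·ln(18300) + 0.4·ln(13300) + 0.24·ln(4100) + 0.32·ln(300) = 0.3926 + 3.7982 + 1.9965 + 1.8252 = 8.0125
CE = e^8.0125 ≈ 3018.45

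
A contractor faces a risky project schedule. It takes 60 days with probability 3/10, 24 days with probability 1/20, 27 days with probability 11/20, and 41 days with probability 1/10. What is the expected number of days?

38.15 days

EV = 3/10 × 60 + 1/20 × 24 + 11/20 × 27 + 1/10 × 41 = 18 + 1.2 + 14.85 + 4.1 = 38.15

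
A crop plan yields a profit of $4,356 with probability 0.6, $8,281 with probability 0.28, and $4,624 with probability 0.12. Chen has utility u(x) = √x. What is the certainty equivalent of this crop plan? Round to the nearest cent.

E[u] = 0.6·√4356 + 0.28·√8281 + 0.12·√4624 = 0.6·66 + 0.28·91 + 0.12·68 = 73.24
CE = (73.24)² = 5364.0976

$5,364.10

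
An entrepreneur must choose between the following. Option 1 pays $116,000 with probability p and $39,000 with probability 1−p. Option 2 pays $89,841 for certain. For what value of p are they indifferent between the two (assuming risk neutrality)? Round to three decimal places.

p = 0.660

p·116000 + (1−p)·39000 = 89841
77000p + 39000 = 89841
p = (89841 − 39000) / 77000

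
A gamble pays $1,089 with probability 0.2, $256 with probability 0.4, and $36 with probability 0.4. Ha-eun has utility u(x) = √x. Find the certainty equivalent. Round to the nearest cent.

E[u] = 0.2·√1089 + 0.4·√256 + 0.4·√36 = 0.2·33 + 0.4·16 + 0.4·6 = 15.4
CE = (15.4)² = 237.16

$237.16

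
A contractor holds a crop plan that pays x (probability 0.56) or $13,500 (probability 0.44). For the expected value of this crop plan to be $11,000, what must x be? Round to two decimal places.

x = $9,035.71

0.56·x + 0.44·13500 = 11000
0.56·x = 11000 − 5940 = 5060
x = 5060 / 0.56 = 9035.7143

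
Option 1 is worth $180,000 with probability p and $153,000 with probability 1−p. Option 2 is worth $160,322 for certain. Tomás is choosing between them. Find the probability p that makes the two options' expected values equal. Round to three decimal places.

p·180000 + (1−p)·153000 = 160322
27000p + 153000 = 160322
p = (160322 − 153000) / 27000

p = 0.271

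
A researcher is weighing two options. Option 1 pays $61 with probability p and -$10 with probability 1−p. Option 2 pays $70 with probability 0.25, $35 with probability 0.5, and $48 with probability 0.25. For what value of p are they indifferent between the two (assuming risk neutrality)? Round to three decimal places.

EV(Option 2) = 0.25 × 70 + 0.5 × 35 + 0.25 × 48 = 17.5 + 17.5 + 12 = 47
p·61 + (1−p)·(-10) = 47
71p − 10 = 47
p = (47 + 10) / 71

p = 0.803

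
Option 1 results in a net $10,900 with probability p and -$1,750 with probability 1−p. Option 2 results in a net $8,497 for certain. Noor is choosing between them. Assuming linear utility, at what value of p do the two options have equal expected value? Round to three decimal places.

p·10900 + (1−p)·(-1750) = 8497
12650p − 1750 = 8497
p = (8497 + 1750) / 12650

p = 0.810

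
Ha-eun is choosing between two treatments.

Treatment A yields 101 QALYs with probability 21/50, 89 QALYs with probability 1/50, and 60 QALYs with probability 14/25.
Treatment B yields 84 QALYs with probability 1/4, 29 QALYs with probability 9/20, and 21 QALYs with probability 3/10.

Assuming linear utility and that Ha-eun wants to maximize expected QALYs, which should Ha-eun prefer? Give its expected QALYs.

Treatment A (77.8 QALYs)

Treatment A = 21/50 × 101 + 1/50 × 89 + 14/25 × 60 = 42.42 + 1.78 + 33.6 = 77.8
Treatment B = 1/4 × 84 + 9/20 × 29 + 3/10 × 21 = 21 + 13.05 + 6.3 = 40.35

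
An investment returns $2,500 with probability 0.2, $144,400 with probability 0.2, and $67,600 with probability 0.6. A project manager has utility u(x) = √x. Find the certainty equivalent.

$58,564

E[u] = 0.2·√2500 + 0.2·√144400 + 0.6·√67600 = 0.2·50 + 0.2·380 + 0.6·260 = 242
CE = (242)² = 58564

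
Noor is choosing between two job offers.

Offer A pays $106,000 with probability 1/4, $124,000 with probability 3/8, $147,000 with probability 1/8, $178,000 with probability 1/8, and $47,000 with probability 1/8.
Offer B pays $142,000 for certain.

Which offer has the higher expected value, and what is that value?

Offer B ($142,000)

Offer A = 1/4 × 106000 + 3/8 × 124000 + 1/8 × 147000 + 1/8 × 178000 + 1/8 × 47000 = 26500 + 46500 + 18375 + 22250 + 5875 = 119500
Offer B: 142000 (certain)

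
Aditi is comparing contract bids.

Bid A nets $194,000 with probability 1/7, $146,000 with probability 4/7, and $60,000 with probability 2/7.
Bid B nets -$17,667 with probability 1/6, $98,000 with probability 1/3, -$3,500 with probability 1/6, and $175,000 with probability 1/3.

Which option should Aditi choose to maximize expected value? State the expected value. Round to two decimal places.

Bid A = 1/7 × 194000 + 4/7 × 146000 + 2/7 × 60000 = 27714.2857 + 83428.5714 + 17142.8571 = 128285.7143
Bid B = 1/6 × (-17667) + 1/3 × 98000 + 1/6 × (-3500) + 1/3 × 175000 = -2944.5 + 32666.6667 − 583.3333 + 58333.3333 = 87472.1667

Bid A ($128,285.71)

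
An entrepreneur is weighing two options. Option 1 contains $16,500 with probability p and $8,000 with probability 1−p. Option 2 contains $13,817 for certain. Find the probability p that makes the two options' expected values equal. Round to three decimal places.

p·16500 + (1−p)·8000 = 13817
8500p + 8000 = 13817
p = (13817 − 8000) / 8500

p = 0.684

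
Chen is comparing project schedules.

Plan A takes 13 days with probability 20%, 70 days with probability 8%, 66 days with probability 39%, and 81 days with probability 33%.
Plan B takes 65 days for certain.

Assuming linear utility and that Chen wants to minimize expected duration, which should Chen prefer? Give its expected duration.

Plan A = 0.2 × 13 + 0.08 × 70 + 0.39 × 66 + 0.33 × 81 = 2.6 + 5.6 + 25.74 + 26.73 = 60.67
Plan B: 65 (certain)

Plan A (60.67 days)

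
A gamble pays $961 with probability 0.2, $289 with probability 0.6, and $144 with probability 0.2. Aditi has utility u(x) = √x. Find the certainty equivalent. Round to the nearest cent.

E[u] = 0.2·√961 + 0.6·√289 + 0.2·√144 = 0.2·31 + 0.6·17 + 0.2·12 = 18.8
CE = (18.8)² = 353.44

$353.44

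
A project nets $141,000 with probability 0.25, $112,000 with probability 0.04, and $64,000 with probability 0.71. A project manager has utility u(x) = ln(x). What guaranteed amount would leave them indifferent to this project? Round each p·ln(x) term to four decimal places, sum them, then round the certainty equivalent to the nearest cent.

$79,737.88

E[u] = 0.25·ln(141000) + 0.04·ln(112000) + 0.71·ln(64000) = 2.9641 + 0.4651 + 7.8573 = 11.2865
CE = e^11.2865 ≈ 79737.88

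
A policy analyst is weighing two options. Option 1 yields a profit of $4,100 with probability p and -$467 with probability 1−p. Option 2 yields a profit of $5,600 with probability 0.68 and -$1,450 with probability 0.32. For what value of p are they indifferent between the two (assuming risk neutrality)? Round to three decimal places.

EV(Option 2) = 0.68 × 5600 + 0.32 × (-1450) = 3808 − 464 = 3344
p·4100 + (1−p)·(-467) = 3344
4567p − 467 = 3344
p = (3344 + 467) / 4567

p = 0.834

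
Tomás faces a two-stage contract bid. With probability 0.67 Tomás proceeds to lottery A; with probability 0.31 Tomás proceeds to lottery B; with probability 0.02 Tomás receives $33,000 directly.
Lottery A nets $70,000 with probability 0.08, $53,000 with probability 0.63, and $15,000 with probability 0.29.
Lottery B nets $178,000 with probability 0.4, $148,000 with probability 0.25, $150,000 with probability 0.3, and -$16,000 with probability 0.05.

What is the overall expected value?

EV(A) = 0.08 × 70000 + 0.63 × 53000 + 0.29 × 15000 = 5600 + 33390 + 4350 = 43340
EV(B) = 0.4 × 178000 + 0.25 × 148000 + 0.3 × 150000 + 0.05 × (-16000) = 71200 + 37000 + 45000 − 800 = 152400
Branch C: 33000 (certain)
Overall = 0.67 × 43340 + 0.31 × 152400 + 0.02 × 33000 = 29037.8 + 47244 + 660 = 76941.8

$76,941.80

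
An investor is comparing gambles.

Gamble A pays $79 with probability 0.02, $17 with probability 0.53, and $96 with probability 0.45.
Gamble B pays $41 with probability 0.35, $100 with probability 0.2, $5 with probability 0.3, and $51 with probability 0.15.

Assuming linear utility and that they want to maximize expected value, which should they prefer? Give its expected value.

Gamble A = 0.02 × 79 + 0.53 × 17 + 0.45 × 96 = 1.58 + 9.01 + 43.2 = 53.79
Gamble B = 0.35 × 41 + 0.2 × 100 + 0.3 × 5 + 0.15 × 51 = 14.35 + 20 + 1.5 + 7.65 = 43.5

Gamble A ($53.79)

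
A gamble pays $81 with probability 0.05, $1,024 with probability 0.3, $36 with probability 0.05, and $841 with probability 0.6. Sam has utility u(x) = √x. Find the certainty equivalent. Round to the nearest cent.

E[u] = 0.05·√81 + 0.3·√1024 + 0.05·√36 + 0.6·√841 = 0.05·9 + 0.3·32 + 0.05·6 + 0.6·29 = 27.75
CE = (27.75)² = 770.0625

$770.06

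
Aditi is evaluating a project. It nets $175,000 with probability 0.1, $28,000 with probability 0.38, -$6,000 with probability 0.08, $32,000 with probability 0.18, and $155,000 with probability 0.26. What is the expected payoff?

EV = 0.1 × 175000 + 0.38 × 28000 + 0.08 × (-6000) + 0.18 × 32000 + 0.26 × 155000 = 17500 + 10640 − 480 + 5760 + 40300 = 73720

$73,720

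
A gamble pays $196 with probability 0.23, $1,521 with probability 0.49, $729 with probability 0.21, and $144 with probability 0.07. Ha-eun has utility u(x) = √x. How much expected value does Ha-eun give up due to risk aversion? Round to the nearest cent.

E[u] = 0.23·√196 + 0.49·√1521 + 0.21·√729 + 0.07·√144 = 0.23·14 + 0.49·39 + 0.21·27 + 0.07·12 = 28.84
CE = (28.84)² = 831.7456
Risk premium = EV − CE = 953.54 − 831.7456 = 121.7944

$121.79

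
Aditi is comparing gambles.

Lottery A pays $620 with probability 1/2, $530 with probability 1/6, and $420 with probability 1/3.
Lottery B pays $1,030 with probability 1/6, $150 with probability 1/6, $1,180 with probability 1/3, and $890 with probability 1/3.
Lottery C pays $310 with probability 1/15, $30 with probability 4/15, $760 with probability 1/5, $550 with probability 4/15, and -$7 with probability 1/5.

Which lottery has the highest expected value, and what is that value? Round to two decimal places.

Lottery A = 1/2 × 620 + 1/6 × 530 + 1/3 × 420 = 310 + 88.3333 + 140 = 538.3333
Lottery B = 1/6 × 1030 + 1/6 × 150 + 1/3 × 1180 + 1/3 × 890 = 171.6667 + 25 + 393.3333 + 296.6667 = 886.6667
Lottery C = 1/15 × 310 + 4/15 × 30 + 1/5 × 760 + 4/15 × 550 + 1/5 × (-7) = 20.6667 + 8 + 152 + 146.6667 − 1.4 = 325.9333

Lottery B ($886.67)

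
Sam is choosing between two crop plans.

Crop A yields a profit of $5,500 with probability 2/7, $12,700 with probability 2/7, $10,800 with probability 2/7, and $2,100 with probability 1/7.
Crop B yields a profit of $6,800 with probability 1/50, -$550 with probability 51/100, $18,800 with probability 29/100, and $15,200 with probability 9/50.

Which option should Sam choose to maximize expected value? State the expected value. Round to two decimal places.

Crop A = 2/7 × 5500 + 2/7 × 12700 + 2/7 × 10800 + 1/7 × 2100 = 1571.4286 + 3628.5714 + 3085.7143 + 300 = 8585.7143
Crop B = 1/50 × 6800 + 51/100 × (-550) + 29/100 × 18800 + 9/50 × 15200 = 136 − 280.5 + 5452 + 2736 = 8043.5

Crop A ($8,585.71)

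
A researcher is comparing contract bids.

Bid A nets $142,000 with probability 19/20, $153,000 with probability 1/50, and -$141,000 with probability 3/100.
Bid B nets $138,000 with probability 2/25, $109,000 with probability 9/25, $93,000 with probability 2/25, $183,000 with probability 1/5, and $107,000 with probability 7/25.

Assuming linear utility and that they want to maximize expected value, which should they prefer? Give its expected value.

Bid A = 19/20 × 142000 + 1/50 × 153000 + 3/100 × (-141000) = 134900 + 3060 − 4230 = 133730
Bid B = 2/25 × 138000 + 9/25 × 109000 + 2/25 × 93000 + 1/5 × 183000 + 7/25 × 107000 = 11040 + 39240 + 7440 + 36600 + 29960 = 124280

Bid A ($133,730)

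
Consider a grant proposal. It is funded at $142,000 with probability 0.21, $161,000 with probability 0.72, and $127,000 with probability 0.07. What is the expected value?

EV = 0.21 × 142000 + 0.72 × 161000 + 0.07 × 127000 = 29820 + 115920 + 8890 = 154630

$154,630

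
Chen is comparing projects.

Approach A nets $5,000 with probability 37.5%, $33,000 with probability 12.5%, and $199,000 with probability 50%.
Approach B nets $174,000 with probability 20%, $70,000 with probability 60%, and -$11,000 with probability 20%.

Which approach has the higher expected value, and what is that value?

Approach A ($105,500)

Approach A = 0.375 × 5000 + 0.125 × 33000 + 0.5 × 199000 = 1875 + 4125 + 99500 = 105500
Approach B = 0.2 × 174000 + 0.6 × 70000 + 0.2 × (-11000) = 34800 + 42000 − 2200 = 74600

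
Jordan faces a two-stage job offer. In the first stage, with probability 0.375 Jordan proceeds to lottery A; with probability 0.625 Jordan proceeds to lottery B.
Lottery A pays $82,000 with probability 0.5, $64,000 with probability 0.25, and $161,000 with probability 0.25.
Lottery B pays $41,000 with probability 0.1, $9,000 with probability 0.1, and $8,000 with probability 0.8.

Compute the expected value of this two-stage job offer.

EV(A) = 0.5 × 82000 + 0.25 × 64000 + 0.25 × 161000 = 41000 + 16000 + 40250 = 97250
EV(B) = 0.1 × 41000 + 0.1 × 9000 + 0.8 × 8000 = 4100 + 900 + 6400 = 11400
Overall = 0.375 × 97250 + 0.625 × 11400 = 36468.75 + 7125 = 43593.75

$43,593.75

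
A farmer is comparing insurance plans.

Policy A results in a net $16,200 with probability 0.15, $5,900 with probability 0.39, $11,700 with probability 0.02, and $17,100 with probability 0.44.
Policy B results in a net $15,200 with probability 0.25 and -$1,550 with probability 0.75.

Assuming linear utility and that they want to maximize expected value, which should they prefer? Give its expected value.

Policy A ($12,489)

Policy A = 0.15 × 16200 + 0.39 × 5900 + 0.02 × 11700 + 0.44 × 17100 = 2430 + 2301 + 234 + 7524 = 12489
Policy B = 0.25 × 15200 + 0.75 × (-1550) = 3800 − 1162.5 = 2637.5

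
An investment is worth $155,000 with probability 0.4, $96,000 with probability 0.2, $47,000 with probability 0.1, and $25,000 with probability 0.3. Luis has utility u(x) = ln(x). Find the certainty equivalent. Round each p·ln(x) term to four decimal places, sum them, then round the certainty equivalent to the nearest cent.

E[u] = 0.4·ln(155000) + 0.2·ln(96000) + 0.1·ln(47000) + 0.3·ln(25000) = 4.7805 + 2.2944 + 1.0758 + 3.0380 = 11.1887
CE = e^11.1887 ≈ 72308.72

$72,308.72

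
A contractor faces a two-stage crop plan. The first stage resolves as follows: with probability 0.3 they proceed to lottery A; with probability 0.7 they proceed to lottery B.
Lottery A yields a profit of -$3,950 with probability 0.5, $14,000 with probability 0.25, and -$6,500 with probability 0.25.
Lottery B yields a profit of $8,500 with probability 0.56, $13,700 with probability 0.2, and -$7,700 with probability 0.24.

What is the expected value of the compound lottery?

$3,926.40

EV(A) = 0.5 × (-3950) + 0.25 × 14000 + 0.25 × (-6500) = -1975 + 3500 − 1625 = -100
EV(B) = 0.56 × 8500 + 0.2 × 13700 + 0.24 × (-7700) = 4760 + 2740 − 1848 = 5652
Overall = 0.3 × (-100) + 0.7 × 5652 = -30 + 3956.4 = 3926.4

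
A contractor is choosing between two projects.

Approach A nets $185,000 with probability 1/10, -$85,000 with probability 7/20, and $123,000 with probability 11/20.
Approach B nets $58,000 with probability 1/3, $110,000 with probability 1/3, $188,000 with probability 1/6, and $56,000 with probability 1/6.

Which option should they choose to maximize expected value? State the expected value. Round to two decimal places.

Approach B ($96,666.67)

Approach A = 1/10 × 185000 + 7/20 × (-85000) + 11/20 × 123000 = 18500 − 29750 + 67650 = 56400
Approach B = 1/3 × 58000 + 1/3 × 110000 + 1/6 × 188000 + 1/6 × 56000 = 19333.3333 + 36666.6667 + 31333.3333 + 9333.3333 = 96666.6667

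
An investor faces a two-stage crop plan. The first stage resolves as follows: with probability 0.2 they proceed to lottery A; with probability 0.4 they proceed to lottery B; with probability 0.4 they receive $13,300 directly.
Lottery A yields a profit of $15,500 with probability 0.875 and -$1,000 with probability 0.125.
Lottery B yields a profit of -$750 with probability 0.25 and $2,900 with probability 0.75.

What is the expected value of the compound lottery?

$8,802.50

EV(A) = 0.875 × 15500 + 0.125 × (-1000) = 13562.5 − 125 = 13437.5
EV(B) = 0.25 × (-750) + 0.75 × 2900 = -187.5 + 2175 = 1987.5
Branch C: 13300 (certain)
Overall = 0.2 × 13437.5 + 0.4 × 1987.5 + 0.4 × 13300 = 2687.5 + 795 + 5320 = 8802.5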